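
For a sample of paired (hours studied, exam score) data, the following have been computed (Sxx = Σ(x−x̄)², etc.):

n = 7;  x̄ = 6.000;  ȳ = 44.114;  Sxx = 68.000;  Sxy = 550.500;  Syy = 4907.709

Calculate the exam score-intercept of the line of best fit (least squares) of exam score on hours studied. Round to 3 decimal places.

b = Sxy/Sxx = 550.5/68 = 8.095588
a = ȳ − b·x̄ = 44.114 − 8.095588·6 = -4.459529

-4.460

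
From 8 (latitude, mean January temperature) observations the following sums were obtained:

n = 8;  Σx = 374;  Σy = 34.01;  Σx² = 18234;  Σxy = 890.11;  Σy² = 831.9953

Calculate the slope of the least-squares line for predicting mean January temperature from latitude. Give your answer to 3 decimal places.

Sxx = Σx² − (Σx)²/n = 18234 − 17484.5 = 749.5
Sxy = Σxy − (Σx)(Σy)/n = 890.11 − 1589.9675 = -699.8575
b = Sxy/Sxx = -699.8575/749.5 = -0.933766

-0.934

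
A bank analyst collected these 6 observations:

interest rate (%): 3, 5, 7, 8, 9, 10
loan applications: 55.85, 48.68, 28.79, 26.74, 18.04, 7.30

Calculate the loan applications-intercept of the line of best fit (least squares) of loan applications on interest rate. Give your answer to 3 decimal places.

n = 6, Σx = 42, Σy = 185.4, Σxy = 1061.76, Σx² = 328
Sxx = Σx² − (Σx)²/n = 328 − 294 = 34
Sxy = Σxy − (Σx)(Σy)/n = 1061.76 − 1297.8 = -236.04
b = Sxy/Sxx = -236.04/34 = -6.942353
a = ȳ − b·x̄ = 30.9 − (-6.942353)·7 = 79.496471

79.496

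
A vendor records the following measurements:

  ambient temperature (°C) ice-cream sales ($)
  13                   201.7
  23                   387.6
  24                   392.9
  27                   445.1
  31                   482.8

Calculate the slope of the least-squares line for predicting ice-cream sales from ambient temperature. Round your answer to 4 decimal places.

16.0304

n = 5, Σx = 118, Σy = 1910.1, Σxy = 47951, Σx² = 2964
Sxx = Σx² − (Σx)²/n = 2964 − 2784.8 = 179.2
Sxy = Σxy − (Σx)(Σy)/n = 47951 − 45078.36 = 2872.64
b = Sxy/Sxx = 2872.64/179.2 = 16.030357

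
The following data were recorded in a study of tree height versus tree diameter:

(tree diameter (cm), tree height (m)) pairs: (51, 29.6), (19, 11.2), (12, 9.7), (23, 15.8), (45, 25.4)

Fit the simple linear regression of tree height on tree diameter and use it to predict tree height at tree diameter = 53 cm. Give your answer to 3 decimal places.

30.122

n = 5, Σx = 150, Σy = 91.7, Σxy = 3345.2, Σx² = 5660
Sxx = Σx² − (Σx)²/n = 5660 − 4500 = 1160
Sxy = Σxy − (Σx)(Σy)/n = 3345.2 − 2751 = 594.2
b = Sxy/Sxx = 594.2/1160 = 0.512241
a = ȳ − b·x̄ = 18.34 − 0.512241·30 = 2.972759
ŷ(53) = a + b·53 = 2.972759 + 0.512241·53 = 30.121552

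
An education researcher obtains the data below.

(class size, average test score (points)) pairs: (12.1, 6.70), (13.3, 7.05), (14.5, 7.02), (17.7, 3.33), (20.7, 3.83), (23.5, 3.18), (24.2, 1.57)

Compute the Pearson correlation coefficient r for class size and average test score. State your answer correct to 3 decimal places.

-0.925

n = 7, Σx = 126, Σy = 32.68, Σxy = 527.571, Σx² = 2413.22, Σy² = 182.208
Sxx = Σx² − (Σx)²/n = 2413.22 − 2268 = 145.22
Sxy = Σxy − (Σx)(Σy)/n = 527.571 − 588.24 = -60.669
Syy = Σy² − (Σy)²/n = 182.208 − 152.568914 = 29.639086
r = Sxy/√(Sxx·Syy) = -60.669/√(4304.188027) = -60.669/65.606311 = -0.924743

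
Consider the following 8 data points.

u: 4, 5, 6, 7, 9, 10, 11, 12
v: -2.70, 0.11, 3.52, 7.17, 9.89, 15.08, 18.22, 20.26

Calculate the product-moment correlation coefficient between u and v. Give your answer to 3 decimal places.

n = 8, Σx = 64, Σy = 71.55, Σxy = 744.41, Σx² = 572, Σy² = 1138.7559
Sxx = Σx² − (Σx)²/n = 572 − 512 = 60
Sxy = Σxy − (Σx)(Σy)/n = 744.41 − 572.4 = 172.01
Syy = Σy² − (Σy)²/n = 1138.7559 − 639.925313 = 498.830587
r = Sxy/√(Sxx·Syy) = 172.01/√(29929.83525) = 172.01/173.002414 = 0.994264

0.994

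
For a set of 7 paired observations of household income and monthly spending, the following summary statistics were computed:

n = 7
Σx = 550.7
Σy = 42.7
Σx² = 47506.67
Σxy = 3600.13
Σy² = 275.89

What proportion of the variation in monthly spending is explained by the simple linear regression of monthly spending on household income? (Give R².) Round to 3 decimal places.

Sxx = Σx² − (Σx)²/n = 47506.67 − 43324.355714 = 4182.314286
Sxy = Σxy − (Σx)(Σy)/n = 3600.13 − 3359.27 = 240.86
Syy = Σy² − (Σy)²/n = 275.89 − 260.47 = 15.42
R² = Sxy²/(Sxx·Syy) = (240.86)²/(4182.314286·15.42) = 0.899556

0.900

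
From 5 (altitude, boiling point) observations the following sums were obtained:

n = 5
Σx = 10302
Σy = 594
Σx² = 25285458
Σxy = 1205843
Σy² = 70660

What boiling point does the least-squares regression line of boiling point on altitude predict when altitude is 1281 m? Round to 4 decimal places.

Sxx = Σx² − (Σx)²/n = 25285458 − 21226240.8 = 4059217.2
Sxy = Σxy − (Σx)(Σy)/n = 1205843 − 1223877.6 = -18034.6
b = Sxy/Sxx = -18034.6/4059217.2 = -0.004443
a = ȳ − b·x̄ = 118.8 − (-0.004443)·2060.4 = 127.954102
ŷ(1281) = a + b·1281 = 127.954102 + (-0.004443)·1281 = 122.262778

122.2628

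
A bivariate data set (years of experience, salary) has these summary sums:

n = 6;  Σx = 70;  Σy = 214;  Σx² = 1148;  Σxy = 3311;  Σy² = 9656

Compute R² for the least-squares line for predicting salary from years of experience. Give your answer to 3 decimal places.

Sxx = Σx² − (Σx)²/n = 1148 − 816.666667 = 331.333333
Sxy = Σxy − (Σx)(Σy)/n = 3311 − 2496.666667 = 814.333333
Syy = Σy² − (Σy)²/n = 9656 − 7632.666667 = 2023.333333
R² = Sxy²/(Sxx·Syy) = (814.333333)²/(331.333333·2023.333333) = 0.989172

0.989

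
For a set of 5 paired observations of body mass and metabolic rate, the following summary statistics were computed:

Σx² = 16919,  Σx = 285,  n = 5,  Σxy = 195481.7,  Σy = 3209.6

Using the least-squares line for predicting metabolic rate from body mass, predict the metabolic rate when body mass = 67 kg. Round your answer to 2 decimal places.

827.89

Sxx = Σx² − (Σx)²/n = 16919 − 16245 = 674
Sxy = Σxy − (Σx)(Σy)/n = 195481.7 − 182947.2 = 12534.5
b = Sxy/Sxx = 12534.5/674 = 18.597181
a = ȳ − b·x̄ = 641.92 − 18.597181·57 = -418.119318
ŷ(67) = a + b·67 = -418.119318 + 18.597181·67 = 827.891810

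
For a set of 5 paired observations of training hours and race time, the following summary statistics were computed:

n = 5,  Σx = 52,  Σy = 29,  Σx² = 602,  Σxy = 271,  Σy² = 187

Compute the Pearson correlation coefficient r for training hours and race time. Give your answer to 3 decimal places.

-0.902

Sxx = Σx² − (Σx)²/n = 602 − 540.8 = 61.2
Sxy = Σxy − (Σx)(Σy)/n = 271 − 301.6 = -30.6
Syy = Σy² − (Σy)²/n = 187 − 168.2 = 18.8
r = Sxy/√(Sxx·Syy) = -30.6/√(1150.56) = -30.6/33.919906 = -0.902125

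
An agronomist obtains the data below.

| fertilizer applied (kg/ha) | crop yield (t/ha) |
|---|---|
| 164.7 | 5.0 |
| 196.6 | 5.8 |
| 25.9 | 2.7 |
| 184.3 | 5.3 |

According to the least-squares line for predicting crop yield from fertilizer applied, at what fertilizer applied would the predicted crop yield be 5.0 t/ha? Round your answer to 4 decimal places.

160.2230

n = 4, Σx = 571.5, Σy = 18.8, Σxy = 3010.5, Σx² = 100414.95
Sxx = Σx² − (Σx)²/n = 100414.95 − 81653.0625 = 18761.8875
Sxy = Σxy − (Σx)(Σy)/n = 3010.5 − 2686.05 = 324.45
b = Sxy/Sxx = 324.45/18761.8875 = 0.017293
a = ȳ − b·x̄ = 4.7 − 0.017293·142.875 = 2.229257
Set a + b·x = 5.0: x = (5.0 − 2.229257) / 0.017293 = 160.223024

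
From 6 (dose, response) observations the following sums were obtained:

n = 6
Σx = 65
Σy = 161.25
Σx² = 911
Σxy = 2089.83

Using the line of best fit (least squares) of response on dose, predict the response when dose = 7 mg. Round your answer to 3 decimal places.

20.519

Sxx = Σx² − (Σx)²/n = 911 − 704.166667 = 206.833333
Sxy = Σxy − (Σx)(Σy)/n = 2089.83 − 1746.875 = 342.955
b = Sxy/Sxx = 342.955/206.833333 = 1.658122
a = ȳ − b·x̄ = 26.875 − 1.658122·10.833333 = 8.912006
ŷ(7) = a + b·7 = 8.912006 + 1.658122·7 = 20.518864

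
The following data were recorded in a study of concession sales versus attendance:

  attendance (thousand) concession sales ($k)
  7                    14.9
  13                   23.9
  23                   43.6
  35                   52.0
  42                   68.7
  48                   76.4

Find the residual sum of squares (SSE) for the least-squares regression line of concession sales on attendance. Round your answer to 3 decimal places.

46.415

n = 6, Σx = 168, Σy = 279.5, Σxy = 9790.4, Σx² = 6040, Σy² = 15954.83
Sxx = Σx² − (Σx)²/n = 6040 − 4704 = 1336
Sxy = Σxy − (Σx)(Σy)/n = 9790.4 − 7826 = 1964.4
Syy = Σy² − (Σy)²/n = 15954.83 − 13020.041667 = 2934.788333
b = Sxy/Sxx = 1964.4/1336 = 1.470359
SSE = Syy − b·Sxy = 2934.788333 − 1.470359·1964.4 = 46.414561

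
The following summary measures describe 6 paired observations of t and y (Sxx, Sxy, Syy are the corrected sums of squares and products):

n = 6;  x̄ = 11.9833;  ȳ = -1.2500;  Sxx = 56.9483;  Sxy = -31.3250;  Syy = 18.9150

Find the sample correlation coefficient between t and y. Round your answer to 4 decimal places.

-0.9544

r = Sxy/√(Sxx·Syy) = -31.325/√(1077.177095) = -31.325/32.820376 = -0.954438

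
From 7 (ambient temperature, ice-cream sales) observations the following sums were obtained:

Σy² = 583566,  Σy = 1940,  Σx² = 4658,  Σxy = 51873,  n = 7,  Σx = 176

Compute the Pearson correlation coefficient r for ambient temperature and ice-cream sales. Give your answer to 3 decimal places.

0.947

Sxx = Σx² − (Σx)²/n = 4658 − 4425.142857 = 232.857143
Sxy = Σxy − (Σx)(Σy)/n = 51873 − 48777.142857 = 3095.857143
Syy = Σy² − (Σy)²/n = 583566 − 537657.142857 = 45908.857143
r = Sxy/√(Sxx·Syy) = 3095.857143/√(10690205.306122) = 3095.857143/3269.587941 = 0.946865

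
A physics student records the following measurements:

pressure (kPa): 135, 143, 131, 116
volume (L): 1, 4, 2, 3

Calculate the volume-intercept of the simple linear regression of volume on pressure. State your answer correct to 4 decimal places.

0.9649

n = 4, Σx = 525, Σy = 10, Σxy = 1317, Σx² = 69291
Sxx = Σx² − (Σx)²/n = 69291 − 68906.25 = 384.75
Sxy = Σxy − (Σx)(Σy)/n = 1317 − 1312.5 = 4.5
b = Sxy/Sxx = 4.5/384.75 = 0.011696
a = ȳ − b·x̄ = 2.5 − 0.011696·131.25 = 0.964912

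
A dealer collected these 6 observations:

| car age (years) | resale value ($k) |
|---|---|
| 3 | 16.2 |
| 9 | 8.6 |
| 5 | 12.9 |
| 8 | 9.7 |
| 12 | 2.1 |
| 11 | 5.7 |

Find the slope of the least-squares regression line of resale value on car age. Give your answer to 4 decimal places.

n = 6, Σx = 48, Σy = 55.2, Σxy = 356, Σx² = 444
Sxx = Σx² − (Σx)²/n = 444 − 384 = 60
Sxy = Σxy − (Σx)(Σy)/n = 356 − 441.6 = -85.6
b = Sxy/Sxx = -85.6/60 = -1.426667

-1.4267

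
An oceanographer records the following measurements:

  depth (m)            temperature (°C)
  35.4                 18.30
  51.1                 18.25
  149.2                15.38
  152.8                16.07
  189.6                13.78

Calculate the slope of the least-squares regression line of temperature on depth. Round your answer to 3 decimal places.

n = 5, Σx = 578.1, Σy = 81.78, Σxy = 8943.275, Σx² = 85421.01
Sxx = Σx² − (Σx)²/n = 85421.01 − 66839.922 = 18581.088
Sxy = Σxy − (Σx)(Σy)/n = 8943.275 − 9455.4036 = -512.1286
b = Sxy/Sxx = -512.1286/18581.088 = -0.027562

-0.028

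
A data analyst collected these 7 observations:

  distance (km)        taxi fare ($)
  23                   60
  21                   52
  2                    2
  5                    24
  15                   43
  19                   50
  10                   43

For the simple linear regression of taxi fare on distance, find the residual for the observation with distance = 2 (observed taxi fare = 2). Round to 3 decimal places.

n = 7, Σx = 95, Σy = 274, Σxy = 4621, Σx² = 1685
Sxx = Σx² − (Σx)²/n = 1685 − 1289.285714 = 395.714286
Sxy = Σxy − (Σx)(Σy)/n = 4621 − 3718.571429 = 902.428571
b = Sxy/Sxx = 902.428571/395.714286 = 2.280505
a = ȳ − b·x̄ = 39.142857 − 2.280505·13.571429 = 8.193141
ŷ(2) = 8.193141 + 2.280505·2 = 12.754152
residual = y − ŷ = 2 − 12.754152 = -10.754152

-10.754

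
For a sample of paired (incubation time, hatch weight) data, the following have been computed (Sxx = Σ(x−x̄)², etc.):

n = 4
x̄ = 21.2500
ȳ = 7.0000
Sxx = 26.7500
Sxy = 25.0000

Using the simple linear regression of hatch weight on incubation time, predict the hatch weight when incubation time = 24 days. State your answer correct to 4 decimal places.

9.5701

b = Sxy/Sxx = 25/26.75 = 0.934579
a = ȳ − b·x̄ = 7 − 0.934579·21.25 = -12.859813
ŷ(24) = a + b·24 = -12.859813 + 0.934579·24 = 9.570093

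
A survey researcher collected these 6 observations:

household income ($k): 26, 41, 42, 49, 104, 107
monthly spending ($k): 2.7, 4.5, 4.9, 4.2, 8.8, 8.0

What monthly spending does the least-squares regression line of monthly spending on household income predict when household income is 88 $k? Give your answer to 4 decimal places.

n = 6, Σx = 369, Σy = 33.1, Σxy = 2437.5, Σx² = 28787
Sxx = Σx² − (Σx)²/n = 28787 − 22693.5 = 6093.5
Sxy = Σxy − (Σx)(Σy)/n = 2437.5 − 2035.65 = 401.85
b = Sxy/Sxx = 401.85/6093.5 = 0.065947
a = ȳ − b·x̄ = 5.516667 − 0.065947·61.5 = 1.460906
ŷ(88) = a + b·88 = 1.460906 + 0.065947·88 = 7.264271

7.2643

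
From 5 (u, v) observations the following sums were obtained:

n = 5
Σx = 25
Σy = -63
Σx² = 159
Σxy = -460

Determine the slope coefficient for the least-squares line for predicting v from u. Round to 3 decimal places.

Sxx = Σx² − (Σx)²/n = 159 − 125 = 34
Sxy = Σxy − (Σx)(Σy)/n = -460 − (-315) = -145
b = Sxy/Sxx = -145/34 = -4.264706

-4.265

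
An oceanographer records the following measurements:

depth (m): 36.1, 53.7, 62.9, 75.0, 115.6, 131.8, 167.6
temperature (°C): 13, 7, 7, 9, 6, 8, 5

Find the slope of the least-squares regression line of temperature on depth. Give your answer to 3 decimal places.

-0.037

n = 7, Σx = 642.7, Σy = 55, Σxy = 4546.5, Σx² = 72592.67
Sxx = Σx² − (Σx)²/n = 72592.67 − 59009.041429 = 13583.628571
Sxy = Σxy − (Σx)(Σy)/n = 4546.5 − 5049.785714 = -503.285714
b = Sxy/Sxx = -503.285714/13583.628571 = -0.037051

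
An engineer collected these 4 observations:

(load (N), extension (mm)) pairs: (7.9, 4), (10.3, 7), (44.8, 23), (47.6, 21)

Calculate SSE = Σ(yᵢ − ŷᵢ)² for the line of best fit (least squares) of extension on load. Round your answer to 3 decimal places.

n = 4, Σx = 110.6, Σy = 55, Σxy = 2133.7, Σx² = 4441.3, Σy² = 1035
Sxx = Σx² − (Σx)²/n = 4441.3 − 3058.09 = 1383.21
Sxy = Σxy − (Σx)(Σy)/n = 2133.7 − 1520.75 = 612.95
Syy = Σy² − (Σy)²/n = 1035 − 756.25 = 278.75
b = Sxy/Sxx = 612.95/1383.21 = 0.443136
SSE = Syy − b·Sxy = 278.75 − 0.443136·612.95 = 7.129854

7.130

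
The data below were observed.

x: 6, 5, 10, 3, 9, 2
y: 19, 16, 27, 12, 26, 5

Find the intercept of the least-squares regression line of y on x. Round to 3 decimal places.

2.410

n = 6, Σx = 35, Σy = 105, Σxy = 744, Σx² = 255
Sxx = Σx² − (Σx)²/n = 255 − 204.166667 = 50.833333
Sxy = Σxy − (Σx)(Σy)/n = 744 − 612.5 = 131.5
b = Sxy/Sxx = 131.5/50.833333 = 2.586885
a = ȳ − b·x̄ = 17.5 − 2.586885·5.833333 = 2.409836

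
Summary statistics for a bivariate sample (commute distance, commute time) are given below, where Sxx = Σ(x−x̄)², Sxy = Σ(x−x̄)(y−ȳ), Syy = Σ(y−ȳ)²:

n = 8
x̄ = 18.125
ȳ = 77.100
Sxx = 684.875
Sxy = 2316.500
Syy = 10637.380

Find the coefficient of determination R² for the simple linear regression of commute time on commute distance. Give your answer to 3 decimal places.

R² = Sxy²/(Sxx·Syy) = (2316.5)²/(684.875·10637.38) = 0.736578

0.737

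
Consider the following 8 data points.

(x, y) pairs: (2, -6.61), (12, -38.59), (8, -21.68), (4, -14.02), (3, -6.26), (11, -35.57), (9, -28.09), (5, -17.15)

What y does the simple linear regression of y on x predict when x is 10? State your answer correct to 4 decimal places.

n = 8, Σx = 54, Σy = -167.97, Σxy = -1454.43, Σx² = 464
Sxx = Σx² − (Σx)²/n = 464 − 364.5 = 99.5
Sxy = Σxy − (Σx)(Σy)/n = -1454.43 − (-1133.7975) = -320.6325
b = Sxy/Sxx = -320.6325/99.5 = -3.222437
a = ȳ − b·x̄ = -20.99625 − (-3.222437)·6.75 = 0.755201
ŷ(10) = a + b·10 = 0.755201 + (-3.222437)·10 = -31.469171

-31.4692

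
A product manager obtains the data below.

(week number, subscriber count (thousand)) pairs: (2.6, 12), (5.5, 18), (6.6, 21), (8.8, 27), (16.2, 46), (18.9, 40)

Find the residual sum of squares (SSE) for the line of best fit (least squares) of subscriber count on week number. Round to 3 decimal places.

69.088

n = 6, Σx = 58.6, Σy = 164, Σxy = 2007.6, Σx² = 777.66, Σy² = 5354
Sxx = Σx² − (Σx)²/n = 777.66 − 572.326667 = 205.333333
Sxy = Σxy − (Σx)(Σy)/n = 2007.6 − 1601.733333 = 405.866667
Syy = Σy² − (Σy)²/n = 5354 − 4482.666667 = 871.333333
b = Sxy/Sxx = 405.866667/205.333333 = 1.976623
SSE = Syy − b·Sxy = 871.333333 − 1.976623·405.866667 = 69.087792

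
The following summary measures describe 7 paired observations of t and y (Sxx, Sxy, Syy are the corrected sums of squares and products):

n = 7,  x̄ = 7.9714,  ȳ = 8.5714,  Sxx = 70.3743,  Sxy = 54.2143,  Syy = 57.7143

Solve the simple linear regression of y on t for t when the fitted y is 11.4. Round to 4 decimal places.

11.6431

b = Sxy/Sxx = 54.2143/70.3743 = 0.770371
a = ȳ − b·x̄ = 8.5714 − 0.770371·7.9714 = 2.430467
Set a + b·x = 11.4: x = (11.4 − 2.430467) / 0.770371 = 11.643139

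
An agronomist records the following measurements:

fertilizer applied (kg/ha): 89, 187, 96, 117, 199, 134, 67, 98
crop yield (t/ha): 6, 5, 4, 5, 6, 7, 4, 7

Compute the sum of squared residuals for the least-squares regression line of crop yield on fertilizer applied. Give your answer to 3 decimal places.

n = 8, Σx = 987, Σy = 44, Σxy = 5524, Σx² = 137445, Σy² = 252
Sxx = Σx² − (Σx)²/n = 137445 − 121771.125 = 15673.875
Sxy = Σxy − (Σx)(Σy)/n = 5524 − 5428.5 = 95.5
Syy = Σy² − (Σy)²/n = 252 − 242 = 10
b = Sxy/Sxx = 95.5/15673.875 = 0.006093
SSE = Syy − b·Sxy = 10 − 0.006093·95.5 = 9.418124

9.418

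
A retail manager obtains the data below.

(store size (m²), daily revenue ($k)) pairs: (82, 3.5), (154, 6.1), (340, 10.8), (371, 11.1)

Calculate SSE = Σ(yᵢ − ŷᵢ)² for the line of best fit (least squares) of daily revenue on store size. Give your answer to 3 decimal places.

0.391

n = 4, Σx = 947, Σy = 31.5, Σxy = 9016.5, Σx² = 283681, Σy² = 289.31
Sxx = Σx² − (Σx)²/n = 283681 − 224202.25 = 59478.75
Sxy = Σxy − (Σx)(Σy)/n = 9016.5 − 7457.625 = 1558.875
Syy = Σy² − (Σy)²/n = 289.31 − 248.0625 = 41.2475
b = Sxy/Sxx = 1558.875/59478.75 = 0.026209
SSE = Syy − b·Sxy = 41.2475 − 0.026209·1558.875 = 0.391038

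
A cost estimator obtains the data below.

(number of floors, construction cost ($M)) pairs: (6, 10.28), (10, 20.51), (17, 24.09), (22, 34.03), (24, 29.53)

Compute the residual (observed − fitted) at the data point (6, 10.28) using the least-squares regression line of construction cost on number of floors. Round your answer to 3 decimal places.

n = 5, Σx = 79, Σy = 118.44, Σxy = 2133.69, Σx² = 1485
Sxx = Σx² − (Σx)²/n = 1485 − 1248.2 = 236.8
Sxy = Σxy − (Σx)(Σy)/n = 2133.69 − 1871.352 = 262.338
b = Sxy/Sxx = 262.338/236.8 = 1.107846
a = ȳ − b·x̄ = 23.688 − 1.107846·15.8 = 6.184029
ŷ(6) = 6.184029 + 1.107846·6 = 12.831106
residual = y − ŷ = 10.28 − 12.831106 = -2.551106

-2.551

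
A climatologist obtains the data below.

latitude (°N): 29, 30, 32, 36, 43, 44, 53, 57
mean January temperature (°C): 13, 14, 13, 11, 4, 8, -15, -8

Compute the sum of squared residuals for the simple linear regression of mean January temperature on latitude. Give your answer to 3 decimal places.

n = 8, Σx = 324, Σy = 40, Σxy = 882, Σx² = 13904, Σy² = 1024
Sxx = Σx² − (Σx)²/n = 13904 − 13122 = 782
Sxy = Σxy − (Σx)(Σy)/n = 882 − 1620 = -738
Syy = Σy² − (Σy)²/n = 1024 − 200 = 824
b = Sxy/Sxx = -738/782 = -0.943734
SSE = Syy − b·Sxy = 824 − (-0.943734)·(-738) = 127.524297

127.524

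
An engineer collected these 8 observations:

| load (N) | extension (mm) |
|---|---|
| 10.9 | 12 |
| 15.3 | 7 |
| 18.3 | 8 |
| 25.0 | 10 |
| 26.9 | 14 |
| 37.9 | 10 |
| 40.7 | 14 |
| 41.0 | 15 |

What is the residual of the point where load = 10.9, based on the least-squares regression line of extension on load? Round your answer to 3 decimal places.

n = 8, Σx = 216, Σy = 90, Σxy = 2574.7, Σx² = 6810.3
Sxx = Σx² − (Σx)²/n = 6810.3 − 5832 = 978.3
Sxy = Σxy − (Σx)(Σy)/n = 2574.7 − 2430 = 144.7
b = Sxy/Sxx = 144.7/978.3 = 0.147910
a = ȳ − b·x̄ = 11.25 − 0.147910·27 = 7.256440
ŷ(10.9) = 7.256440 + 0.147910·10.9 = 8.868655
residual = y − ŷ = 12 − 8.868655 = 3.131345

3.131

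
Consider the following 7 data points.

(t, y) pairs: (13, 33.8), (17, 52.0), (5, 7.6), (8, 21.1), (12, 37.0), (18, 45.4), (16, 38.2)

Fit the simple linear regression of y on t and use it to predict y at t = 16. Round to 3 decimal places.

n = 7, Σx = 89, Σy = 235.1, Σxy = 3402.6, Σx² = 1271
Sxx = Σx² − (Σx)²/n = 1271 − 1131.571429 = 139.428571
Sxy = Σxy − (Σx)(Σy)/n = 3402.6 − 2989.128571 = 413.471429
b = Sxy/Sxx = 413.471429/139.428571 = 2.965471
a = ȳ − b·x̄ = 33.585714 − 2.965471·12.714286 = -4.118135
ŷ(16) = a + b·16 = -4.118135 + 2.965471·16 = 43.329406

43.329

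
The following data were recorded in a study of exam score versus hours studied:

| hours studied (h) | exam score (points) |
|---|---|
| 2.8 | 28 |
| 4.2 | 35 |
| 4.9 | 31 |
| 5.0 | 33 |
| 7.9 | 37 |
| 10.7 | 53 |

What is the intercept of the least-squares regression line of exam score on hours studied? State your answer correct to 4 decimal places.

n = 6, Σx = 35.5, Σy = 217, Σxy = 1401.7, Σx² = 251.39
Sxx = Σx² − (Σx)²/n = 251.39 − 210.041667 = 41.348333
Sxy = Σxy − (Σx)(Σy)/n = 1401.7 − 1283.916667 = 117.783333
b = Sxy/Sxx = 117.783333/41.348333 = 2.848563
a = ȳ − b·x̄ = 36.166667 − 2.848563·5.916667 = 19.312669

19.3127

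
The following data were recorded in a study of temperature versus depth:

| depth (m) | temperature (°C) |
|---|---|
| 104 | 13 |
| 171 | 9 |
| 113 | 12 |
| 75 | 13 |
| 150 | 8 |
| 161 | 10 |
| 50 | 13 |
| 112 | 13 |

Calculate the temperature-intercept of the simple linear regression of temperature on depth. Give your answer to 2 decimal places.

n = 8, Σx = 936, Σy = 91, Σxy = 10138, Σx² = 121916
Sxx = Σx² − (Σx)²/n = 121916 − 109512 = 12404
Sxy = Σxy − (Σx)(Σy)/n = 10138 − 10647 = -509
b = Sxy/Sxx = -509/12404 = -0.041035
a = ȳ − b·x̄ = 11.375 − (-0.041035)·117 = 16.176113

16.18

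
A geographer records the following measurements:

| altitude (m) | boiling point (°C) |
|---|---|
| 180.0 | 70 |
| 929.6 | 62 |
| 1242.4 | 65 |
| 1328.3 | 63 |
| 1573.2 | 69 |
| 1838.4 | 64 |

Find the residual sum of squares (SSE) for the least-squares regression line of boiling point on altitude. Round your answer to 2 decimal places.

45.61

n = 6, Σx = 7091.9, Σy = 393, Σxy = 460882.5, Σx² = 10059167.61, Σy² = 25795
Sxx = Σx² − (Σx)²/n = 10059167.61 − 8382507.601667 = 1676660.008333
Sxy = Σxy − (Σx)(Σy)/n = 460882.5 − 464519.45 = -3636.95
Syy = Σy² − (Σy)²/n = 25795 − 25741.5 = 53.5
b = Sxy/Sxx = -3636.95/1676660.008333 = -0.002169
SSE = Syy − b·Sxy = 53.5 − (-0.002169)·(-3636.95) = 45.610860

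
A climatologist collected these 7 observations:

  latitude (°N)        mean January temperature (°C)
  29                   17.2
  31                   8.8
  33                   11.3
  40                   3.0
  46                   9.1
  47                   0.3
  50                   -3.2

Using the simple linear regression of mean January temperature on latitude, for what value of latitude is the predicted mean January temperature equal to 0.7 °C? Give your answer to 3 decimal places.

48.130

n = 7, Σx = 276, Σy = 46.5, Σxy = 1537.2, Σx² = 11316
Sxx = Σx² − (Σx)²/n = 11316 − 10882.285714 = 433.714286
Sxy = Σxy − (Σx)(Σy)/n = 1537.2 − 1833.428571 = -296.228571
b = Sxy/Sxx = -296.228571/433.714286 = -0.683004
a = ȳ − b·x̄ = 6.642857 − (-0.683004)·39.428571 = 33.572727
Set a + b·x = 0.7: x = (0.7 − 33.572727) / (-0.683004) = 48.129630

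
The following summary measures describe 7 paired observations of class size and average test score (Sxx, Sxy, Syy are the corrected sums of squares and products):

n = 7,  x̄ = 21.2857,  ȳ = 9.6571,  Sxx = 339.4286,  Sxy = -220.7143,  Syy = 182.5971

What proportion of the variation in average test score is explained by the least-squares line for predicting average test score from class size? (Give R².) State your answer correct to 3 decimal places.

0.786

R² = Sxy²/(Sxx·Syy) = (-220.7143)²/(339.4286·182.5971) = 0.785993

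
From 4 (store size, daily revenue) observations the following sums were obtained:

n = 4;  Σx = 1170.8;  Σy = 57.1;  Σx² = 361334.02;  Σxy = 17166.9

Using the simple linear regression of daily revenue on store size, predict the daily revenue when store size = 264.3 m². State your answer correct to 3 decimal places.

Sxx = Σx² − (Σx)²/n = 361334.02 − 342693.16 = 18640.86
Sxy = Σxy − (Σx)(Σy)/n = 17166.9 − 16713.17 = 453.73
b = Sxy/Sxx = 453.73/18640.86 = 0.024341
a = ȳ − b·x̄ = 14.275 − 0.024341·292.7 = 7.150502
ŷ(264.3) = a + b·264.3 = 7.150502 + 0.024341·264.3 = 13.583727

13.584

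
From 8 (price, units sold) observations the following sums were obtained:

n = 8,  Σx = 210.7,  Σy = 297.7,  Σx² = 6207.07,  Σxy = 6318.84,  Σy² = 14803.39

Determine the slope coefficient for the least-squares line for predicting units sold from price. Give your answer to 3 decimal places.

Sxx = Σx² − (Σx)²/n = 6207.07 − 5549.31125 = 657.75875
Sxy = Σxy − (Σx)(Σy)/n = 6318.84 − 7840.67375 = -1521.83375
b = Sxy/Sxx = -1521.83375/657.75875 = -2.313666

-2.314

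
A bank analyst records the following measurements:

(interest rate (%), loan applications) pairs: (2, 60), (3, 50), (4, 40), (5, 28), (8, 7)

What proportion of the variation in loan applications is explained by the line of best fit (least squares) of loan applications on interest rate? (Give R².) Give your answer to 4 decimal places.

n = 5, Σx = 22, Σy = 185, Σxy = 626, Σx² = 118, Σy² = 8533
Sxx = Σx² − (Σx)²/n = 118 − 96.8 = 21.2
Sxy = Σxy − (Σx)(Σy)/n = 626 − 814 = -188
Syy = Σy² − (Σy)²/n = 8533 − 6845 = 1688
R² = Sxy²/(Sxx·Syy) = (-188)²/(21.2·1688) = 0.987660

0.9877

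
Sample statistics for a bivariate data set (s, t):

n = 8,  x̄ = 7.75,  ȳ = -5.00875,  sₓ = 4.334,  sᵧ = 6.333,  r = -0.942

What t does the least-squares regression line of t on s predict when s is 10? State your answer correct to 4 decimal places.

-8.1058

b = r · sᵧ/sₓ = -0.942 · 6.333/4.334 = -1.376485
a = ȳ − b·x̄ = -5.00875 − (-1.376485)·7.75 = 5.659009
ŷ(10) = a + b·10 = 5.659009 + (-1.376485)·10 = -8.105841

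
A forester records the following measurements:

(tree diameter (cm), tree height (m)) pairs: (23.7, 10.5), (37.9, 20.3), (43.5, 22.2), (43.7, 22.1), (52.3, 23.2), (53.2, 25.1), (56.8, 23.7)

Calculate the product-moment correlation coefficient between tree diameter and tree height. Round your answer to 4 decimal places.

n = 7, Σx = 311.1, Σy = 147.1, Σxy = 6844.53, Σx² = 14591.81, Σy² = 3233.53
Sxx = Σx² − (Σx)²/n = 14591.81 − 13826.172857 = 765.637143
Sxy = Σxy − (Σx)(Σy)/n = 6844.53 − 6537.544286 = 306.985714
Syy = Σy² − (Σy)²/n = 3233.53 − 3091.201429 = 142.328571
r = Sxy/√(Sxx·Syy) = 306.985714/√(108972.040776) = 306.985714/330.109135 = 0.929952

0.9300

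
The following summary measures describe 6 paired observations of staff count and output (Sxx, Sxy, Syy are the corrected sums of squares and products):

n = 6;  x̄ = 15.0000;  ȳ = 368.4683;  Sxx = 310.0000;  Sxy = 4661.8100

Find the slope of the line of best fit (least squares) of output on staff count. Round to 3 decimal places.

15.038

b = Sxy/Sxx = 4661.81/310 = 15.038097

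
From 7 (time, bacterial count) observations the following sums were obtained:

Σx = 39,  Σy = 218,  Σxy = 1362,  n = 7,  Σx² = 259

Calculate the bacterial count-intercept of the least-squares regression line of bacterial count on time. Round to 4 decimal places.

11.4521

Sxx = Σx² − (Σx)²/n = 259 − 217.285714 = 41.714286
Sxy = Σxy − (Σx)(Σy)/n = 1362 − 1214.571429 = 147.428571
b = Sxy/Sxx = 147.428571/41.714286 = 3.534247
a = ȳ − b·x̄ = 31.142857 − 3.534247·5.571429 = 11.452055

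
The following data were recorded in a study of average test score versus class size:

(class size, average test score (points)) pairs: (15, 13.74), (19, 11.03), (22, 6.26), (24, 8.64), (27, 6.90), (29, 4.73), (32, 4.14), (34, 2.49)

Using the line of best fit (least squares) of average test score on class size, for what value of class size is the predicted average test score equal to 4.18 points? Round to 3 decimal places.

n = 8, Σx = 202, Σy = 57.93, Σxy = 1301.36, Σx² = 5396
Sxx = Σx² − (Σx)²/n = 5396 − 5100.5 = 295.5
Sxy = Σxy − (Σx)(Σy)/n = 1301.36 − 1462.7325 = -161.3725
b = Sxy/Sxx = -161.3725/295.5 = -0.546100
a = ȳ − b·x̄ = 7.24125 − (-0.546100)·25.25 = 21.030271
Set a + b·x = 4.18: x = (4.18 − 21.030271) / (-0.546100) = 30.855660

30.856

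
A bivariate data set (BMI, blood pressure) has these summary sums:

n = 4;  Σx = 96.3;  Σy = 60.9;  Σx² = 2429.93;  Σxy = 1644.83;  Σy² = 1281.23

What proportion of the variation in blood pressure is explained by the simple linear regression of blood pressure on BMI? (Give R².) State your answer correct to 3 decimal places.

Sxx = Σx² − (Σx)²/n = 2429.93 − 2318.4225 = 111.5075
Sxy = Σxy − (Σx)(Σy)/n = 1644.83 − 1466.1675 = 178.6625
Syy = Σy² − (Σy)²/n = 1281.23 − 927.2025 = 354.0275
R² = Sxy²/(Sxx·Syy) = (178.6625)²/(111.5075·354.0275) = 0.808585

0.809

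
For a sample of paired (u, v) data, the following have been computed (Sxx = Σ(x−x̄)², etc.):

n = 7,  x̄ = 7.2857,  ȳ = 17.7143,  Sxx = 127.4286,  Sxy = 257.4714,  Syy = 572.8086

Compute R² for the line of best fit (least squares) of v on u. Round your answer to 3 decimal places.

0.908

R² = Sxy²/(Sxx·Syy) = (257.4714)²/(127.4286·572.8086) = 0.908200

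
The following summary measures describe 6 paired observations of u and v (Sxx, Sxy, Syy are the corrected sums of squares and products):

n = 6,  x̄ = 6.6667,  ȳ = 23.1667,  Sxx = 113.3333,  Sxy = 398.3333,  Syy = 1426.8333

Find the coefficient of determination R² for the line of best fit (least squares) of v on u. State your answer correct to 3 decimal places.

R² = Sxy²/(Sxx·Syy) = (398.3333)²/(113.3333·1426.8333) = 0.981211

0.981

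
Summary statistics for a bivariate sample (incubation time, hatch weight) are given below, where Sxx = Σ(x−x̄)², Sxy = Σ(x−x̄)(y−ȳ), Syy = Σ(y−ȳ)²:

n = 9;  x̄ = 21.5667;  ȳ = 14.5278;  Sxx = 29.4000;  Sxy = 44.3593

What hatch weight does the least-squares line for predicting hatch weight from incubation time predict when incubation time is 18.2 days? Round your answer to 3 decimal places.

9.448

b = Sxy/Sxx = 44.3593/29.4 = 1.508820
a = ȳ − b·x̄ = 14.5278 − 1.508820·21.5667 = -18.012462
ŷ(18.2) = a + b·18.2 = -18.012462 + 1.508820·18.2 = 9.448057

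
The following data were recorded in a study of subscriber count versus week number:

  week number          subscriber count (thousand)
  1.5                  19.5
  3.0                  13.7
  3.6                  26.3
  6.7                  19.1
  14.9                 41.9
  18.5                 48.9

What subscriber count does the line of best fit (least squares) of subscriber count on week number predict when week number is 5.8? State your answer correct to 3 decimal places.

24.050

n = 6, Σx = 48.2, Σy = 169.4, Σxy = 1821.96, Σx² = 633.36
Sxx = Σx² − (Σx)²/n = 633.36 − 387.206667 = 246.153333
Sxy = Σxy − (Σx)(Σy)/n = 1821.96 − 1360.846667 = 461.113333
b = Sxy/Sxx = 461.113333/246.153333 = 1.873277
a = ȳ − b·x̄ = 28.233333 − 1.873277·8.033333 = 13.184676
ŷ(5.8) = a + b·5.8 = 13.184676 + 1.873277·5.8 = 24.049682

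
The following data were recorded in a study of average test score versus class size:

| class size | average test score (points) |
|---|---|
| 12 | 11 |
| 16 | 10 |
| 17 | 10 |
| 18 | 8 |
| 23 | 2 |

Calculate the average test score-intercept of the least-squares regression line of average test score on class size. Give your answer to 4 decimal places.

n = 5, Σx = 86, Σy = 41, Σxy = 652, Σx² = 1542
Sxx = Σx² − (Σx)²/n = 1542 − 1479.2 = 62.8
Sxy = Σxy − (Σx)(Σy)/n = 652 − 705.2 = -53.2
b = Sxy/Sxx = -53.2/62.8 = -0.847134
a = ȳ − b·x̄ = 8.2 − (-0.847134)·17.2 = 22.770701

22.7707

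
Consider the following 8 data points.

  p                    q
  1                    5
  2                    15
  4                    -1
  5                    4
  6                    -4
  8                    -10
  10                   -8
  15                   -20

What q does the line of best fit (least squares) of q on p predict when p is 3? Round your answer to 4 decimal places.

4.8406

n = 8, Σx = 51, Σy = -19, Σxy = -433, Σx² = 471
Sxx = Σx² − (Σx)²/n = 471 − 325.125 = 145.875
Sxy = Σxy − (Σx)(Σy)/n = -433 − (-121.125) = -311.875
b = Sxy/Sxx = -311.875/145.875 = -2.137961
a = ȳ − b·x̄ = -2.375 − (-2.137961)·6.375 = 11.254499
ŷ(3) = a + b·3 = 11.254499 + (-2.137961)·3 = 4.840617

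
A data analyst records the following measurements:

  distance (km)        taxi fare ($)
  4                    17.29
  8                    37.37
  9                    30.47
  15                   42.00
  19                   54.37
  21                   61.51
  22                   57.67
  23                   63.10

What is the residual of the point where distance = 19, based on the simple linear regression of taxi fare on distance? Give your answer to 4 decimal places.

n = 8, Σx = 121, Σy = 363.78, Σxy = 6317.13, Σx² = 2201
Sxx = Σx² − (Σx)²/n = 2201 − 1830.125 = 370.875
Sxy = Σxy − (Σx)(Σy)/n = 6317.13 − 5502.1725 = 814.9575
b = Sxy/Sxx = 814.9575/370.875 = 2.197391
a = ȳ − b·x̄ = 45.4725 − 2.197391·15.125 = 12.236957
ŷ(19) = 12.236957 + 2.197391·19 = 53.987391
residual = y − ŷ = 54.37 − 53.987391 = 0.382609

0.3826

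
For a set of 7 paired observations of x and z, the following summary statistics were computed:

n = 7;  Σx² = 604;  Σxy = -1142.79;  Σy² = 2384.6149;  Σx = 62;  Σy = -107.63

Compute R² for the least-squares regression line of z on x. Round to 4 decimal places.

0.8970

Sxx = Σx² − (Σx)²/n = 604 − 549.142857 = 54.857143
Sxy = Σxy − (Σx)(Σy)/n = -1142.79 − (-953.294286) = -189.495714
Syy = Σy² − (Σy)²/n = 2384.6149 − 1654.888129 = 729.726771
R² = Sxy²/(Sxx·Syy) = (-189.495714)²/(54.857143·729.726771) = 0.897027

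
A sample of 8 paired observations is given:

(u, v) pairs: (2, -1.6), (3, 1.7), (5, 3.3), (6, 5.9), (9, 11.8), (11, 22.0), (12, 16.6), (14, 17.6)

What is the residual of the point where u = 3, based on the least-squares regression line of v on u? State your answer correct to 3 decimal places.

0.750

n = 8, Σx = 62, Σy = 77.3, Σxy = 847.6, Σx² = 616
Sxx = Σx² − (Σx)²/n = 616 − 480.5 = 135.5
Sxy = Σxy − (Σx)(Σy)/n = 847.6 − 599.075 = 248.525
b = Sxy/Sxx = 248.525/135.5 = 1.834133
a = ȳ − b·x̄ = 9.6625 − 1.834133·7.75 = -4.552030
ŷ(3) = -4.552030 + 1.834133·3 = 0.950369
residual = y − ŷ = 1.7 − 0.950369 = 0.749631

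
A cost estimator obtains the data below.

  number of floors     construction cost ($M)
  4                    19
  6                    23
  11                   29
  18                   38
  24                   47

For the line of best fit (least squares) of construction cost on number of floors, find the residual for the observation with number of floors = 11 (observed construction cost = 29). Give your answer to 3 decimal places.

n = 5, Σx = 63, Σy = 156, Σxy = 2345, Σx² = 1073
Sxx = Σx² − (Σx)²/n = 1073 − 793.8 = 279.2
Sxy = Σxy − (Σx)(Σy)/n = 2345 − 1965.6 = 379.4
b = Sxy/Sxx = 379.4/279.2 = 1.358883
a = ȳ − b·x̄ = 31.2 − 1.358883·12.6 = 14.078080
ŷ(11) = 14.078080 + 1.358883·11 = 29.025788
residual = y − ŷ = 29 − 29.025788 = -0.025788

-0.026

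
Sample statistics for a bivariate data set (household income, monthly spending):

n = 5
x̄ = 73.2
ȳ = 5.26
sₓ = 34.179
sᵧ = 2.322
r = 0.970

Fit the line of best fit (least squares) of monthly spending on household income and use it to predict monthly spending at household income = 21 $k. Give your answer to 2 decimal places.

b = r · sᵧ/sₓ = 0.97 · 2.322/34.179 = 0.065898
a = ȳ − b·x̄ = 5.26 − 0.065898·73.2 = 0.436240
ŷ(21) = a + b·21 = 0.436240 + 0.065898·21 = 1.820106

1.82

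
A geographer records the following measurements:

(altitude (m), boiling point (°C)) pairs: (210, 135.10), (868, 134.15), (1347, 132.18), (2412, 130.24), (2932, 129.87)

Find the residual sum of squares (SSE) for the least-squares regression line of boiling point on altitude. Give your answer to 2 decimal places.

0.74

n = 5, Σx = 7769, Σy = 661.54, Σxy = 1017777.38, Σx² = 17026301, Σy² = 87548.4594
Sxx = Σx² − (Σx)²/n = 17026301 − 12071472.2 = 4954828.8
Sxy = Σxy − (Σx)(Σy)/n = 1017777.38 − 1027900.852 = -10123.472
Syy = Σy² − (Σy)²/n = 87548.4594 − 87527.03432 = 21.42508
b = Sxy/Sxx = -10123.472/4954828.8 = -0.002043
SSE = Syy − b·Sxy = 21.42508 − (-0.002043)·(-10123.472) = 0.741281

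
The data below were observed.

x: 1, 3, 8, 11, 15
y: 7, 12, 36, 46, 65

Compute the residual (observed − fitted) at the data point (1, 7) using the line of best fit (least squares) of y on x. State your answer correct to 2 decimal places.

n = 5, Σx = 38, Σy = 166, Σxy = 1812, Σx² = 420
Sxx = Σx² − (Σx)²/n = 420 − 288.8 = 131.2
Sxy = Σxy − (Σx)(Σy)/n = 1812 − 1261.6 = 550.4
b = Sxy/Sxx = 550.4/131.2 = 4.195122
a = ȳ − b·x̄ = 33.2 − 4.195122·7.6 = 1.317073
ŷ(1) = 1.317073 + 4.195122·1 = 5.512195
residual = y − ŷ = 7 − 5.512195 = 1.487805

1.49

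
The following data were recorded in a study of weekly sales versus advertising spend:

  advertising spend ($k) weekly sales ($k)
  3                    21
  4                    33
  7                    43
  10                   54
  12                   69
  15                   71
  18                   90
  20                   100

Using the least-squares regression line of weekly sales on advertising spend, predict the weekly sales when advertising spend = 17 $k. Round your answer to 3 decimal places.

n = 8, Σx = 89, Σy = 481, Σxy = 6549, Σx² = 1267
Sxx = Σx² − (Σx)²/n = 1267 − 990.125 = 276.875
Sxy = Σxy − (Σx)(Σy)/n = 6549 − 5351.125 = 1197.875
b = Sxy/Sxx = 1197.875/276.875 = 4.326411
a = ȳ − b·x̄ = 60.125 − 4.326411·11.125 = 11.993679
ŷ(17) = a + b·17 = 11.993679 + 4.326411·17 = 85.542664

85.543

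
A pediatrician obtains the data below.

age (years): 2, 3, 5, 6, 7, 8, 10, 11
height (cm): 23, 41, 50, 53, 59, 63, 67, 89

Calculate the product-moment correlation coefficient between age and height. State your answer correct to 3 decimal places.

n = 8, Σx = 52, Σy = 445, Σxy = 3303, Σx² = 408, Σy² = 27379
Sxx = Σx² − (Σx)²/n = 408 − 338 = 70
Sxy = Σxy − (Σx)(Σy)/n = 3303 − 2892.5 = 410.5
Syy = Σy² − (Σy)²/n = 27379 − 24753.125 = 2625.875
r = Sxy/√(Sxx·Syy) = 410.5/√(183811.25) = 410.5/428.732142 = 0.957474

0.957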